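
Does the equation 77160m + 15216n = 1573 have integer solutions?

gcd(77160, 15216) = 24.
24 does not divide 1573 (remainder 13), so no integer solutions.

no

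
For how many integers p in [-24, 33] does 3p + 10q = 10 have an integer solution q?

gcd(10, 3) = 1  (10 = 3·3 + 1, 3 = 3·1).
Back-substituting, 3·(-3) + 10·(1) = 1.
Scale by 10: particular solution (-30, 10); reduce p mod 10: (0, 1).
General solution: p = 0 + 10t, q = 1 - 3t for integer t.
-24 ≤ 0 + 10t ≤ 33 gives t ∈ [-2, 3], which is 6 values.

6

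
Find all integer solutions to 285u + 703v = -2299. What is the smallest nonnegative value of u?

gcd(703, 285):
  703 = 2*285 + 133
  285 = 2*133 + 19
  133 = 7*19
so gcd(703, 285) = 19.
19 divides -2299, so solutions exist.
Back-substitute for Bézout coefficients:
  19 = 285 - 2*133
  ... = 285*(5) + 703*(-2)
Scale by -2299/19 = -121: (u₀, v₀) = (-605, 242).
General solution: u = -605 + 37t, v = 242 - 15t for integer t.
u ≥ 0: smallest is -605 mod 37 = 24 (at t = 17), with v = -13.

24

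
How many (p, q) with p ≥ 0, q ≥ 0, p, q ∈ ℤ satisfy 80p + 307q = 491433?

gcd(307, 80) = 1.
By Bézout, 80×(142) + 307×(-37) = 1.
One solution: (237, 1539).
General: p = 237 + 307t, q = 1539 - 80t.
p ≥ 0 ⇒ t ≥ 0; q ≥ 0 ⇒ t ≤ 19. So t ∈ [0, 19]: 20 solutions.

20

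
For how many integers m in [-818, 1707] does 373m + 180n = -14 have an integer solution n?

gcd(373, 180) = 1.
By Bézout, 373*(-83) + 180*(172) = 1.
Particular solution: (82, -170).
General solution: m = 82 + 180t, n = -170 - 373t for integer t.
-818 ≤ 82 + 180t ≤ 1707 gives t ∈ [-5, 9], which is 15 values.

15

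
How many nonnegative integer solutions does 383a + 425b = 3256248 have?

20

gcd(425, 383):
  425 = 1*383 + 42
  383 = 9*42 + 5
  42 = 8*5 + 2
  5 = 2*2 + 1
  2 = 2*1
so gcd(425, 383) = 1.
Back-substitute for Bézout coefficients:
  1 = 5 - 2*2
  ... = 383*(172) + 425*(-155)
Scale by 3256248: one solution is (560074656, -504718440). Reduce a mod 425: (306, 7386).
General: a = 306 + 425t, b = 7386 - 383t.
a ≥ 0 ⇒ t ≥ 0; b ≥ 0 ⇒ t ≤ 19. So t ∈ [0, 19]: 20 solutions.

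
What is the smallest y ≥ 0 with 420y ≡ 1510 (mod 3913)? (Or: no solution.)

gcd(3913, 420):
  3913 = 9*420 + 133
  420 = 3*133 + 21
  133 = 6*21 + 7
  21 = 3*7
so gcd(3913, 420) = 7.
7 does not divide 1510, so the congruence has no solution.

no solution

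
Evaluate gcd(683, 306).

1

gcd(683, 306):
  683 = 2×306 + 71
  306 = 4×71 + 22
  71 = 3×22 + 5
  22 = 4×5 + 2
  5 = 2×2 + 1
  2 = 2×1
so gcd(683, 306) = 1.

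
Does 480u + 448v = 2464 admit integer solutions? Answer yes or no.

gcd(480, 448) = 32  (480 = 1×448 + 32, 448 = 14×32).
32 divides 2464, so integer solutions exist.

yes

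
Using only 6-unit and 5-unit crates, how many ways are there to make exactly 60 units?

3

Need nonnegative integers with 6j + 5k = 60.
gcd(6, 5) = 1, and 6·(1) + 5·(-1) = 1.
So (j₀, k₀) = (60, -60); general j = 60 + 5t, k = -60 - 6t.
j ≥ 0 ⇒ t ≥ -12; k ≥ 0 ⇒ t ≤ -10. That's 3 values of t.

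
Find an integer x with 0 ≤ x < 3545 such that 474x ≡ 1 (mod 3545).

gcd(3545, 474) = 1.
By Bézout, 474*(-531) + 3545*(71) = 1.
So 474*-531 ≡ 1 (mod 3545), and -531 mod 3545 = 3014.

3014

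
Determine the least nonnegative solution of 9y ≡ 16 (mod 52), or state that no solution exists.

gcd(52, 9) = 1.
1 divides 16, so solutions exist.
By Bézout, 9·(-23) + 52·(4) = 1.
So 9·(-23) ≡ 1 (mod 52); multiply by 16: y ≡ -368 (mod 52).
Smallest nonnegative: y = -368 mod 52 = 48.

48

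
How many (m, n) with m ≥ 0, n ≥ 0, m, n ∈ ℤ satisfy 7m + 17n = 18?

0

gcd(17, 7) = 1.
By Bézout, 7×(5) + 17×(-2) = 1.
One solution: (5, -1).
General: m = 5 + 17t, n = -1 - 7t.
m ≥ 0 ⇒ t ≥ 0; n ≥ 0 ⇒ t ≤ -1. So t ∈ [0, -1]: 0 solutions.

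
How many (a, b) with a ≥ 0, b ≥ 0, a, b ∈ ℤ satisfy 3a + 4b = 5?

gcd(4, 3) = 1  (4 = 1·3 + 1, 3 = 3·1).
Back-substituting, 3·(-1) + 4·(1) = 1.
Scale by 5: one solution is (-5, 5). Reduce a mod 4: (3, -1).
General: a = 3 + 4t, b = -1 - 3t.
a ≥ 0 ⇒ t ≥ 0; b ≥ 0 ⇒ t ≤ -1. So t ∈ [0, -1]: 0 solutions.

0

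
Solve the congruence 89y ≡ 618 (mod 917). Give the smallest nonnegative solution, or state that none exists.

gcd(917, 89) = 1  (917 = 10×89 + 27, 89 = 3×27 + 8, 27 = 3×8 + 3, 8 = 2×3 + 2, 3 = 1×2 + 1, 2 = 2×1).
1 divides 618, so solutions exist.
Back-substituting, 89×(-340) + 917×(33) = 1.
So 89×(-340) ≡ 1 (mod 917); multiply by 618: y ≡ -210120 (mod 917).
Smallest nonnegative: y = -210120 mod 917 = 790.

790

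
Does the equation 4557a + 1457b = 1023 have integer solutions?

yes

gcd(4557, 1457) = 31  (4557 = 3·1457 + 186, 1457 = 7·186 + 155, 186 = 1·155 + 31, 155 = 5·31).
31 divides 1023, so integer solutions exist.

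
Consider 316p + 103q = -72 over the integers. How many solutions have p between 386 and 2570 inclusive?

gcd(316, 103) = 1.
By Bézout, 316×(-44) + 103×(135) = 1.
Particular solution: (78, -240).
General solution: p = 78 + 103t, q = -240 - 316t for integer t.
386 ≤ 78 + 103t ≤ 2570 gives t ∈ [3, 24], which is 22 values.

22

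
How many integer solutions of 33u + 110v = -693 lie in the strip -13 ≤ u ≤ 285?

gcd(110, 33):
  110 = 3*33 + 11
  33 = 3*11
so gcd(110, 33) = 11.
Back-substitute for Bézout coefficients:
  11 = 110 - 3*33
  ... = 33*(-3) + 110*(1)
Scale by -63: particular solution (189, -63); reduce u mod 10: (9, -9).
General solution: u = 9 + 10t, v = -9 - 3t for integer t.
-13 ≤ 9 + 10t ≤ 285 gives t ∈ [-2, 27], which is 30 values.

30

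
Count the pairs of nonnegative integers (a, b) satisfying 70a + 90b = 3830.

gcd(90, 70) = 10.
By Bézout, 70×(4) + 90×(-3) = 10.
One solution: (2, 41).
General: a = 2 + 9t, b = 41 - 7t.
a ≥ 0 ⇒ t ≥ 0; b ≥ 0 ⇒ t ≤ 5. So t ∈ [0, 5]: 6 solutions.

6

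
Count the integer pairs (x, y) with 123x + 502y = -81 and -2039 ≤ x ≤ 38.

gcd(502, 123) = 1.
By Bézout, 123×(-151) + 502×(37) = 1.
Particular solution: (183, -45).
General solution: x = 183 + 502t, y = -45 - 123t for integer t.
-2039 ≤ 183 + 502t ≤ 38 gives t ∈ [-4, -1], which is 4 values.

4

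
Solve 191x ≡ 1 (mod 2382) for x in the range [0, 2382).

1085

gcd(2382, 191) = 1  (2382 = 12·191 + 90, 191 = 2·90 + 11, 90 = 8·11 + 2, 11 = 5·2 + 1, 2 = 2·1).
Back-substituting, 191·(1085) + 2382·(-87) = 1.
So 191·1085 ≡ 1 (mod 2382), and 1085 mod 2382 = 1085.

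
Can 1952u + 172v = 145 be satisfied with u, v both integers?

gcd(1952, 172):
  1952 = 11×172 + 60
  172 = 2×60 + 52
  60 = 1×52 + 8
  52 = 6×8 + 4
  8 = 2×4
so gcd(1952, 172) = 4.
4 does not divide 145 (remainder 1), so no integer solutions.

no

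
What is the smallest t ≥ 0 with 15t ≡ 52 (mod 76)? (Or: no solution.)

gcd(76, 15):
  76 = 5·15 + 1
  15 = 15·1
so gcd(76, 15) = 1.
1 divides 52, so solutions exist.
Back-substitute for Bézout coefficients:
  1 = 76 - 5·15
  ... = 15·(-5) + 76·(1)
So 15·(-5) ≡ 1 (mod 76); multiply by 52: t ≡ -260 (mod 76).
Smallest nonnegative: t = -260 mod 76 = 44.

44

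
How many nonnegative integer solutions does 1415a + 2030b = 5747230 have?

10

gcd(2030, 1415) = 5  (2030 = 1·1415 + 615, 1415 = 2·615 + 185, 615 = 3·185 + 60, 185 = 3·60 + 5, 60 = 12·5).
Back-substituting, 1415·(33) + 2030·(-23) = 5.
Scale by 1149446: one solution is (37931718, -26437258). Reduce a mod 406: (356, 2583).
General: a = 356 + 406t, b = 2583 - 283t.
a ≥ 0 ⇒ t ≥ 0; b ≥ 0 ⇒ t ≤ 9. So t ∈ [0, 9]: 10 solutions.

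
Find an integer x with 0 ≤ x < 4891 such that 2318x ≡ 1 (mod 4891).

gcd(4891, 2318) = 1.
By Bézout, 2318*(2340) + 4891*(-1109) = 1.
So 2318*2340 ≡ 1 (mod 4891), and 2340 mod 4891 = 2340.

2340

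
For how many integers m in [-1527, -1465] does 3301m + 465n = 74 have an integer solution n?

0

gcd(3301, 465) = 1  (3301 = 7*465 + 46, 465 = 10*46 + 5, 46 = 9*5 + 1, 5 = 5*1).
Back-substituting, 3301*(91) + 465*(-646) = 1.
Scale by 74: particular solution (6734, -47804); reduce m mod 465: (224, -1590).
General solution: m = 224 + 465t, n = -1590 - 3301t for integer t.
-1527 ≤ 224 + 465t ≤ -1465 gives t ∈ [-3, -4], which is 0 values.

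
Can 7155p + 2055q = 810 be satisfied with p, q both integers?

gcd(7155, 2055):
  7155 = 3×2055 + 990
  2055 = 2×990 + 75
  990 = 13×75 + 15
  75 = 5×15
so gcd(7155, 2055) = 15.
15 divides 810, so integer solutions exist.

yes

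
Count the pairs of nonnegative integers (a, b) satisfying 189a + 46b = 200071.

gcd(189, 46) = 1  (189 = 4*46 + 5, 46 = 9*5 + 1, 5 = 5*1).
Back-substituting, 189*(-9) + 46*(37) = 1.
Scale by 200071: one solution is (-1800639, 7402627). Reduce a mod 46: (31, 4222).
General: a = 31 + 46t, b = 4222 - 189t.
a ≥ 0 ⇒ t ≥ 0; b ≥ 0 ⇒ t ≤ 22. So t ∈ [0, 22]: 23 solutions.

23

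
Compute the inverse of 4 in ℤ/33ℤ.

gcd(33, 4) = 1  (33 = 8*4 + 1, 4 = 4*1).
Back-substituting, 4*(-8) + 33*(1) = 1.
So 4*-8 ≡ 1 (mod 33), and -8 mod 33 = 25.

25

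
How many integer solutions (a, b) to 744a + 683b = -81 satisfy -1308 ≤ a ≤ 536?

gcd(744, 683):
  744 = 1*683 + 61
  683 = 11*61 + 12
  61 = 5*12 + 1
  12 = 12*1
so gcd(744, 683) = 1.
Back-substitute for Bézout coefficients:
  1 = 61 - 5*12
  ... = 744*(56) + 683*(-61)
Scale by -81: particular solution (-4536, 4941); reduce a mod 683: (245, -267).
General solution: a = 245 + 683t, b = -267 - 744t for integer t.
-1308 ≤ 245 + 683t ≤ 536 gives t ∈ [-2, 0], which is 3 values.

3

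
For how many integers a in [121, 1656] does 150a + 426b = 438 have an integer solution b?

21

gcd(426, 150):
  426 = 2·150 + 126
  150 = 1·126 + 24
  126 = 5·24 + 6
  24 = 4·6
so gcd(426, 150) = 6.
Back-substitute for Bézout coefficients:
  6 = 126 - 5·24
  ... = 150·(-17) + 426·(6)
Scale by 73: particular solution (-1241, 438); reduce a mod 71: (37, -12).
General solution: a = 37 + 71t, b = -12 - 25t for integer t.
121 ≤ 37 + 71t ≤ 1656 gives t ∈ [2, 22], which is 21 values.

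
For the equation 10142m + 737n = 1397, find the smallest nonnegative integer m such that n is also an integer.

gcd(10142, 737) = 11  (10142 = 13*737 + 561, 737 = 1*561 + 176, 561 = 3*176 + 33, 176 = 5*33 + 11, 33 = 3*11).
11 divides 1397, so solutions exist.
Back-substituting, 10142*(-21) + 737*(289) = 11.
Scale by 1397/11 = 127: (m₀, n₀) = (-2667, 36703).
General solution: m = -2667 + 67t, n = 36703 - 922t for integer t.
m ≥ 0: smallest is -2667 mod 67 = 13 (at t = 40), with n = -177.

13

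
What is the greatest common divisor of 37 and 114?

1

gcd(114, 37):
  114 = 3·37 + 3
  37 = 12·3 + 1
  3 = 3·1
so gcd(114, 37) = 1.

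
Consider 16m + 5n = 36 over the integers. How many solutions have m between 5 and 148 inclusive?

gcd(16, 5) = 1  (16 = 3×5 + 1, 5 = 5×1).
Back-substituting, 16×(1) + 5×(-3) = 1.
Scale by 36: particular solution (36, -108); reduce m mod 5: (1, 4).
General solution: m = 1 + 5t, n = 4 - 16t for integer t.
5 ≤ 1 + 5t ≤ 148 gives t ∈ [1, 29], which is 29 values.

29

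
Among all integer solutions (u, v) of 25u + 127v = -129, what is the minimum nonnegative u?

gcd(127, 25):
  127 = 5*25 + 2
  25 = 12*2 + 1
  2 = 2*1
so gcd(127, 25) = 1.
1 divides -129, so solutions exist.
Back-substitute for Bézout coefficients:
  1 = 25 - 12*2
  ... = 25*(61) + 127*(-12)
Scale by -129/1 = -129: (u₀, v₀) = (-7869, 1548).
General solution: u = -7869 + 127t, v = 1548 - 25t for integer t.
u ≥ 0: smallest is -7869 mod 127 = 5 (at t = 62), with v = -2.

5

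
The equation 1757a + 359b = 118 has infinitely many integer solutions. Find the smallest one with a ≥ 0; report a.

337

gcd(1757, 359) = 1.
1 divides 118, so solutions exist.
By Bézout, 1757·(85) + 359·(-416) = 1.
Scale by 118/1 = 118: (a₀, b₀) = (10030, -49088).
General solution: a = 10030 + 359t, b = -49088 - 1757t for integer t.
a ≥ 0: smallest is 10030 mod 359 = 337 (at t = -27), with b = -1649.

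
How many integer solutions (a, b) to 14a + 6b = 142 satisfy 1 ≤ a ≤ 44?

gcd(14, 6) = 2.
By Bézout, 14·(1) + 6·(-2) = 2.
Particular solution: (2, 19).
General solution: a = 2 + 3t, b = 19 - 7t for integer t.
1 ≤ 2 + 3t ≤ 44 gives t ∈ [0, 14], which is 15 values.

15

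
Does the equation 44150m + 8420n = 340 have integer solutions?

gcd(44150, 8420):
  44150 = 5*8420 + 2050
  8420 = 4*2050 + 220
  2050 = 9*220 + 70
  220 = 3*70 + 10
  70 = 7*10
so gcd(44150, 8420) = 10.
10 divides 340, so integer solutions exist.

yes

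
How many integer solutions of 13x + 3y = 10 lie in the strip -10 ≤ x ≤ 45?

gcd(13, 3) = 1.
By Bézout, 13*(1) + 3*(-4) = 1.
Particular solution: (1, -1).
General solution: x = 1 + 3t, y = -1 - 13t for integer t.
-10 ≤ 1 + 3t ≤ 45 gives t ∈ [-3, 14], which is 18 values.

18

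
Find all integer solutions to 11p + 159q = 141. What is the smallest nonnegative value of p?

gcd(159, 11) = 1.
1 divides 141, so solutions exist.
By Bézout, 11×(29) + 159×(-2) = 1.
Scale by 141/1 = 141: (p₀, q₀) = (4089, -282).
General solution: p = 4089 + 159t, q = -282 - 11t for integer t.
p ≥ 0: smallest is 4089 mod 159 = 114 (at t = -25), with q = -7.

114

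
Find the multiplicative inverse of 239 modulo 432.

47

gcd(432, 239) = 1  (432 = 1×239 + 193, 239 = 1×193 + 46, 193 = 4×46 + 9, 46 = 5×9 + 1, 9 = 9×1).
Back-substituting, 239×(47) + 432×(-26) = 1.
So 239×47 ≡ 1 (mod 432), and 47 mod 432 = 47.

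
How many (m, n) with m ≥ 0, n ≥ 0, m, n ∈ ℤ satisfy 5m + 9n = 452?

gcd(9, 5):
  9 = 1·5 + 4
  5 = 1·4 + 1
  4 = 4·1
so gcd(9, 5) = 1.
Back-substitute for Bézout coefficients:
  1 = 5 - 1·4
  ... = 5·(2) + 9·(-1)
Scale by 452: one solution is (904, -452). Reduce m mod 9: (4, 48).
General: m = 4 + 9t, n = 48 - 5t.
m ≥ 0 ⇒ t ≥ 0; n ≥ 0 ⇒ t ≤ 9. So t ∈ [0, 9]: 10 solutions.

10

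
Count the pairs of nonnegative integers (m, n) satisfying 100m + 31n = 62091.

gcd(100, 31):
  100 = 3·31 + 7
  31 = 4·7 + 3
  7 = 2·3 + 1
  3 = 3·1
so gcd(100, 31) = 1.
Back-substitute for Bézout coefficients:
  1 = 7 - 2·3
  ... = 100·(9) + 31·(-29)
Scale by 62091: one solution is (558819, -1800639). Reduce m mod 31: (13, 1961).
General: m = 13 + 31t, n = 1961 - 100t.
m ≥ 0 ⇒ t ≥ 0; n ≥ 0 ⇒ t ≤ 19. So t ∈ [0, 19]: 20 solutions.

20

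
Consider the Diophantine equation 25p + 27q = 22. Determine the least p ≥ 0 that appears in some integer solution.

16

gcd(27, 25) = 1.
1 divides 22, so solutions exist.
By Bézout, 25*(13) + 27*(-12) = 1.
Scale by 22/1 = 22: (p₀, q₀) = (286, -264).
General solution: p = 286 + 27t, q = -264 - 25t for integer t.
p ≥ 0: smallest is 286 mod 27 = 16 (at t = -10), with q = -14.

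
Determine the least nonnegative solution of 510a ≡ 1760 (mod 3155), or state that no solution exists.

gcd(3155, 510) = 5  (3155 = 6×510 + 95, 510 = 5×95 + 35, 95 = 2×35 + 25, 35 = 1×25 + 10, 25 = 2×10 + 5, 10 = 2×5).
5 divides 1760, so solutions exist.
Back-substituting, 510×(-266) + 3155×(43) = 5.
So 510×(-266) ≡ 5 (mod 3155); multiply by 352: a ≡ -93632 (mod 631).
Smallest nonnegative: a = -93632 mod 631 = 387.

387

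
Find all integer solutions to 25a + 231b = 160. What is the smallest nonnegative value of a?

145

gcd(231, 25):
  231 = 9×25 + 6
  25 = 4×6 + 1
  6 = 6×1
so gcd(231, 25) = 1.
1 divides 160, so solutions exist.
Back-substitute for Bézout coefficients:
  1 = 25 - 4×6
  ... = 25×(37) + 231×(-4)
Scale by 160/1 = 160: (a₀, b₀) = (5920, -640).
General solution: a = 5920 + 231t, b = -640 - 25t for integer t.
a ≥ 0: smallest is 5920 mod 231 = 145 (at t = -25), with b = -15.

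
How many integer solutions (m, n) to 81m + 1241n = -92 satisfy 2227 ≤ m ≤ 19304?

gcd(1241, 81):
  1241 = 15·81 + 26
  81 = 3·26 + 3
  26 = 8·3 + 2
  3 = 1·2 + 1
  2 = 2·1
so gcd(1241, 81) = 1.
Back-substitute for Bézout coefficients:
  1 = 3 - 1·2
  ... = 81·(429) + 1241·(-28)
Scale by -92: particular solution (-39468, 2576); reduce m mod 1241: (244, -16).
General solution: m = 244 + 1241t, n = -16 - 81t for integer t.
2227 ≤ 244 + 1241t ≤ 19304 gives t ∈ [2, 15], which is 14 values.

14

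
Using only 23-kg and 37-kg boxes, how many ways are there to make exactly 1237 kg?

1

Need nonnegative integers with 23j + 37k = 1237.
gcd(23, 37) = 1, and 23·(-8) + 37·(5) = 1.
So (j₀, k₀) = (-9896, 6185); general j = -9896 + 37t, k = 6185 - 23t.
j ≥ 0 ⇒ t ≥ 268; k ≥ 0 ⇒ t ≤ 268. That's 1 value of t.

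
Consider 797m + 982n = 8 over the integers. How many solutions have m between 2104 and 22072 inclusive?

20

gcd(982, 797):
  982 = 1·797 + 185
  797 = 4·185 + 57
  185 = 3·57 + 14
  57 = 4·14 + 1
  14 = 14·1
so gcd(982, 797) = 1.
Back-substitute for Bézout coefficients:
  1 = 57 - 4·14
  ... = 797·(69) + 982·(-56)
Scale by 8: particular solution (552, -448); reduce m mod 982: (552, -448).
General solution: m = 552 + 982t, n = -448 - 797t for integer t.
2104 ≤ 552 + 982t ≤ 22072 gives t ∈ [2, 21], which is 20 values.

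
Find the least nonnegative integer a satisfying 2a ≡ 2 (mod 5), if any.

1

gcd(5, 2):
  5 = 2·2 + 1
  2 = 2·1
so gcd(5, 2) = 1.
1 divides 2, so solutions exist.
Back-substitute for Bézout coefficients:
  1 = 5 - 2·2
  ... = 2·(-2) + 5·(1)
So 2·(-2) ≡ 1 (mod 5); multiply by 2: a ≡ -4 (mod 5).
Smallest nonnegative: a = -4 mod 5 = 1.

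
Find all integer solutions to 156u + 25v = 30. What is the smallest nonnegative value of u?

5

gcd(156, 25):
  156 = 6·25 + 6
  25 = 4·6 + 1
  6 = 6·1
so gcd(156, 25) = 1.
1 divides 30, so solutions exist.
Back-substitute for Bézout coefficients:
  1 = 25 - 4·6
  ... = 156·(-4) + 25·(25)
Scale by 30/1 = 30: (u₀, v₀) = (-120, 750).
General solution: u = -120 + 25t, v = 750 - 156t for integer t.
u ≥ 0: smallest is -120 mod 25 = 5 (at t = 5), with v = -30.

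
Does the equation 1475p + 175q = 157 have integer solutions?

no

gcd(1475, 175) = 25  (1475 = 8×175 + 75, 175 = 2×75 + 25, 75 = 3×25).
25 does not divide 157 (remainder 7), so no integer solutions.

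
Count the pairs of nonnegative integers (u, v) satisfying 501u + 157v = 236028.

gcd(501, 157) = 1  (501 = 3·157 + 30, 157 = 5·30 + 7, 30 = 4·7 + 2, 7 = 3·2 + 1, 2 = 2·1).
Back-substituting, 501·(-68) + 157·(217) = 1.
Scale by 236028: one solution is (-16049904, 51218076). Reduce u mod 157: (49, 1347).
General: u = 49 + 157t, v = 1347 - 501t.
u ≥ 0 ⇒ t ≥ 0; v ≥ 0 ⇒ t ≤ 2. So t ∈ [0, 2]: 3 solutions.

3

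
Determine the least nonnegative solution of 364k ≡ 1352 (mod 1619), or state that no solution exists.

235

gcd(1619, 364):
  1619 = 4·364 + 163
  364 = 2·163 + 38
  163 = 4·38 + 11
  38 = 3·11 + 5
  11 = 2·5 + 1
  5 = 5·1
so gcd(1619, 364) = 1.
1 divides 1352, so solutions exist.
Back-substitute for Bézout coefficients:
  1 = 11 - 2·5
  ... = 364·(-298) + 1619·(67)
So 364·(-298) ≡ 1 (mod 1619); multiply by 1352: k ≡ -402896 (mod 1619).
Smallest nonnegative: k = -402896 mod 1619 = 235.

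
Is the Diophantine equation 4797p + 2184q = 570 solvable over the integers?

gcd(4797, 2184) = 39.
39 does not divide 570 (remainder 24), so no integer solutions.

no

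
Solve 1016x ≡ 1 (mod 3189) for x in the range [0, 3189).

2420

gcd(3189, 1016) = 1.
By Bézout, 1016·(-769) + 3189·(245) = 1.
So 1016·-769 ≡ 1 (mod 3189), and -769 mod 3189 = 2420.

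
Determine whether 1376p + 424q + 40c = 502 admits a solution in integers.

gcd(1376, 424):
  1376 = 3*424 + 104
  424 = 4*104 + 8
  104 = 13*8
so gcd(1376, 424) = 8.
gcd(8, 40) = 8.
8 does not divide 502 (remainder 6), so no integer solutions.

no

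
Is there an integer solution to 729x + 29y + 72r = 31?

gcd(729, 29) = 1  (729 = 25·29 + 4, 29 = 7·4 + 1, 4 = 4·1).
gcd(1, 72) = 1.
1 divides 31, so integer solutions exist.

yes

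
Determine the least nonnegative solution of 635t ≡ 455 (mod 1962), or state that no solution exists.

217

gcd(1962, 635) = 1.
1 divides 455, so solutions exist.
By Bézout, 635*(-241) + 1962*(78) = 1.
So 635*(-241) ≡ 1 (mod 1962); multiply by 455: t ≡ -109655 (mod 1962).
Smallest nonnegative: t = -109655 mod 1962 = 217.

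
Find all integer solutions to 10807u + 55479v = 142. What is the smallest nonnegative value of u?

gcd(55479, 10807) = 1.
1 divides 142, so solutions exist.
By Bézout, 10807×(-6032) + 55479×(1175) = 1.
Scale by 142/1 = 142: (u₀, v₀) = (-856544, 166850).
General solution: u = -856544 + 55479t, v = 166850 - 10807t for integer t.
u ≥ 0: smallest is -856544 mod 55479 = 31120 (at t = 16), with v = -6062.

31120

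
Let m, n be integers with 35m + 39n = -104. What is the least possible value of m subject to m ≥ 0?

gcd(39, 35) = 1.
1 divides -104, so solutions exist.
By Bézout, 35·(-10) + 39·(9) = 1.
Scale by -104/1 = -104: (m₀, n₀) = (1040, -936).
General solution: m = 1040 + 39t, n = -936 - 35t for integer t.
m ≥ 0: smallest is 1040 mod 39 = 26 (at t = -26), with n = -26.

26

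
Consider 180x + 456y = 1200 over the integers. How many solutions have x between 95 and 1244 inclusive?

gcd(456, 180) = 12.
By Bézout, 180*(-5) + 456*(2) = 12.
Particular solution: (32, -10).
General solution: x = 32 + 38t, y = -10 - 15t for integer t.
95 ≤ 32 + 38t ≤ 1244 gives t ∈ [2, 31], which is 30 values.

30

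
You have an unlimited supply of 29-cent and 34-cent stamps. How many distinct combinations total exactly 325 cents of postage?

1

Need nonnegative integers with 29j + 34k = 325.
gcd(29, 34) = 1, and 29·(-7) + 34·(6) = 1.
So (j₀, k₀) = (-2275, 1950); general j = -2275 + 34t, k = 1950 - 29t.
j ≥ 0 ⇒ t ≥ 67; k ≥ 0 ⇒ t ≤ 67. That's 1 value of t.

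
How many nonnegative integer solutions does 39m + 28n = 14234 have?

13

gcd(39, 28) = 1  (39 = 1*28 + 11, 28 = 2*11 + 6, 11 = 1*6 + 5, 6 = 1*5 + 1, 5 = 5*1).
Back-substituting, 39*(-5) + 28*(7) = 1.
Scale by 14234: one solution is (-71170, 99638). Reduce m mod 28: (6, 500).
General: m = 6 + 28t, n = 500 - 39t.
m ≥ 0 ⇒ t ≥ 0; n ≥ 0 ⇒ t ≤ 12. So t ∈ [0, 12]: 13 solutions.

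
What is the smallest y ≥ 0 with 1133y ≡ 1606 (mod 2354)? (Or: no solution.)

gcd(2354, 1133):
  2354 = 2×1133 + 88
  1133 = 12×88 + 77
  88 = 1×77 + 11
  77 = 7×11
so gcd(2354, 1133) = 11.
11 divides 1606, so solutions exist.
Back-substitute for Bézout coefficients:
  11 = 88 - 1×77
  ... = 1133×(-27) + 2354×(13)
So 1133×(-27) ≡ 11 (mod 2354); multiply by 146: y ≡ -3942 (mod 214).
Smallest nonnegative: y = -3942 mod 214 = 124.

124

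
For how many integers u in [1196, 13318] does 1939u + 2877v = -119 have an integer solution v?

gcd(2877, 1939) = 7  (2877 = 1·1939 + 938, 1939 = 2·938 + 63, 938 = 14·63 + 56, 63 = 1·56 + 7, 56 = 8·7).
Back-substituting, 1939·(46) + 2877·(-31) = 7.
Scale by -17: particular solution (-782, 527); reduce u mod 411: (40, -27).
General solution: u = 40 + 411t, v = -27 - 277t for integer t.
1196 ≤ 40 + 411t ≤ 13318 gives t ∈ [3, 32], which is 30 values.

30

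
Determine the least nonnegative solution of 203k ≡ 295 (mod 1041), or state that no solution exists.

gcd(1041, 203):
  1041 = 5×203 + 26
  203 = 7×26 + 21
  26 = 1×21 + 5
  21 = 4×5 + 1
  5 = 5×1
so gcd(1041, 203) = 1.
1 divides 295, so solutions exist.
Back-substitute for Bézout coefficients:
  1 = 21 - 4×5
  ... = 203×(200) + 1041×(-39)
So 203×(200) ≡ 1 (mod 1041); multiply by 295: k ≡ 59000 (mod 1041).
Smallest nonnegative: k = 59000 mod 1041 = 704.

704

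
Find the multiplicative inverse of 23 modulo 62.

27

gcd(62, 23) = 1  (62 = 2×23 + 16, 23 = 1×16 + 7, 16 = 2×7 + 2, 7 = 3×2 + 1, 2 = 2×1).
Back-substituting, 23×(27) + 62×(-10) = 1.
So 23×27 ≡ 1 (mod 62), and 27 mod 62 = 27.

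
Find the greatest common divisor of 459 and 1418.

gcd(1418, 459):
  1418 = 3×459 + 41
  459 = 11×41 + 8
  41 = 5×8 + 1
  8 = 8×1
so gcd(1418, 459) = 1.

1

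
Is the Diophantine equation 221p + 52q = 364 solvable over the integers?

gcd(221, 52) = 13  (221 = 4*52 + 13, 52 = 4*13).
13 divides 364, so integer solutions exist.

yes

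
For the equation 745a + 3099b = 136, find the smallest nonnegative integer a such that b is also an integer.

gcd(3099, 745) = 1  (3099 = 4*745 + 119, 745 = 6*119 + 31, 119 = 3*31 + 26, 31 = 1*26 + 5, 26 = 5*5 + 1, 5 = 5*1).
1 divides 136, so solutions exist.
Back-substituting, 745*(-599) + 3099*(144) = 1.
Scale by 136/1 = 136: (a₀, b₀) = (-81464, 19584).
General solution: a = -81464 + 3099t, b = 19584 - 745t for integer t.
a ≥ 0: smallest is -81464 mod 3099 = 2209 (at t = 27), with b = -531.

2209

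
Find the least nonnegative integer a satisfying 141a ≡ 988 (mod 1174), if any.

798

gcd(1174, 141) = 1.
1 divides 988, so solutions exist.
By Bézout, 141·(-383) + 1174·(46) = 1.
So 141·(-383) ≡ 1 (mod 1174); multiply by 988: a ≡ -378404 (mod 1174).
Smallest nonnegative: a = -378404 mod 1174 = 798.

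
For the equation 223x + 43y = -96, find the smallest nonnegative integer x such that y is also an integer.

gcd(223, 43) = 1.
1 divides -96, so solutions exist.
By Bézout, 223*(-16) + 43*(83) = 1.
Scale by -96/1 = -96: (x₀, y₀) = (1536, -7968).
General solution: x = 1536 + 43t, y = -7968 - 223t for integer t.
x ≥ 0: smallest is 1536 mod 43 = 31 (at t = -35), with y = -163.

31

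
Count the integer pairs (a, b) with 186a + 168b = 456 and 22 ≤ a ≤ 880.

gcd(186, 168) = 6  (186 = 1*168 + 18, 168 = 9*18 + 6, 18 = 3*6).
Back-substituting, 186*(-9) + 168*(10) = 6.
Scale by 76: particular solution (-684, 760); reduce a mod 28: (16, -15).
General solution: a = 16 + 28t, b = -15 - 31t for integer t.
22 ≤ 16 + 28t ≤ 880 gives t ∈ [1, 30], which is 30 values.

30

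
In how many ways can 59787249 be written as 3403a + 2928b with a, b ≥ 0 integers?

6

gcd(3403, 2928) = 1.
By Bézout, 3403*(-413) + 2928*(480) = 1.
One solution: (531, 19802).
General: a = 531 + 2928t, b = 19802 - 3403t.
a ≥ 0 ⇒ t ≥ 0; b ≥ 0 ⇒ t ≤ 5. So t ∈ [0, 5]: 6 solutions.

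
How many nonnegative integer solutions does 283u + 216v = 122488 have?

gcd(283, 216) = 1.
By Bézout, 283*(-29) + 216*(38) = 1.
One solution: (184, 326).
General: u = 184 + 216t, v = 326 - 283t.
u ≥ 0 ⇒ t ≥ 0; v ≥ 0 ⇒ t ≤ 1. So t ∈ [0, 1]: 2 solutions.

2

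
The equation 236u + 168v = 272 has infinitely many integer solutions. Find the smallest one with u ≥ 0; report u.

gcd(236, 168) = 4.
4 divides 272, so solutions exist.
By Bézout, 236×(5) + 168×(-7) = 4.
Scale by 272/4 = 68: (u₀, v₀) = (340, -476).
General solution: u = 340 + 42t, v = -476 - 59t for integer t.
u ≥ 0: smallest is 340 mod 42 = 4 (at t = -8), with v = -4.

4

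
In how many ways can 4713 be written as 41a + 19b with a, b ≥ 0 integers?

6

gcd(41, 19):
  41 = 2×19 + 3
  19 = 6×3 + 1
  3 = 3×1
so gcd(41, 19) = 1.
Back-substitute for Bézout coefficients:
  1 = 19 - 6×3
  ... = 41×(-6) + 19×(13)
Scale by 4713: one solution is (-28278, 61269). Reduce a mod 19: (13, 220).
General: a = 13 + 19t, b = 220 - 41t.
a ≥ 0 ⇒ t ≥ 0; b ≥ 0 ⇒ t ≤ 5. So t ∈ [0, 5]: 6 solutions.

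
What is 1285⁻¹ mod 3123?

gcd(3123, 1285):
  3123 = 2*1285 + 553
  1285 = 2*553 + 179
  553 = 3*179 + 16
  179 = 11*16 + 3
  16 = 5*3 + 1
  3 = 3*1
so gcd(3123, 1285) = 1.
Back-substitute for Bézout coefficients:
  1 = 16 - 5*3
  ... = 1285*(-977) + 3123*(402)
So 1285*-977 ≡ 1 (mod 3123), and -977 mod 3123 = 2146.

2146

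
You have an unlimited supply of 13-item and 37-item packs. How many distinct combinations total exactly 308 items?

Need nonnegative integers with 13j + 37k = 308.
gcd(13, 37) = 1, and 13·(-17) + 37·(6) = 1.
So (j₀, k₀) = (-5236, 1848); general j = -5236 + 37t, k = 1848 - 13t.
j ≥ 0 ⇒ t ≥ 142; k ≥ 0 ⇒ t ≤ 142. That's 1 value of t.

1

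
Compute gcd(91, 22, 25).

gcd(91, 22):
  91 = 4·22 + 3
  22 = 7·3 + 1
  3 = 3·1
so gcd(91, 22) = 1.
gcd(1, 25) = 1.

1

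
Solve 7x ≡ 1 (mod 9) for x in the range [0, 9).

4

gcd(9, 7) = 1.
By Bézout, 7·(4) + 9·(-3) = 1.
So 7·4 ≡ 1 (mod 9), and 4 mod 9 = 4.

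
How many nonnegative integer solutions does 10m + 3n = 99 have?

gcd(10, 3):
  10 = 3×3 + 1
  3 = 3×1
so gcd(10, 3) = 1.
Back-substitute for Bézout coefficients:
  1 = 10 - 3×3
  ... = 10×(1) + 3×(-3)
Scale by 99: one solution is (99, -297). Reduce m mod 3: (0, 33).
General: m = 0 + 3t, n = 33 - 10t.
m ≥ 0 ⇒ t ≥ 0; n ≥ 0 ⇒ t ≤ 3. So t ∈ [0, 3]: 4 solutions.

4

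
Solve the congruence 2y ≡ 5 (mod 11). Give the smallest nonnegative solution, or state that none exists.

gcd(11, 2) = 1.
1 divides 5, so solutions exist.
By Bézout, 2×(-5) + 11×(1) = 1.
So 2×(-5) ≡ 1 (mod 11); multiply by 5: y ≡ -25 (mod 11).
Smallest nonnegative: y = -25 mod 11 = 8.

8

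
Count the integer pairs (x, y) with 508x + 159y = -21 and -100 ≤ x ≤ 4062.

gcd(508, 159) = 1.
By Bézout, 508·(-41) + 159·(131) = 1.
Particular solution: (66, -211).
General solution: x = 66 + 159t, y = -211 - 508t for integer t.
-100 ≤ 66 + 159t ≤ 4062 gives t ∈ [-1, 25], which is 27 values.

27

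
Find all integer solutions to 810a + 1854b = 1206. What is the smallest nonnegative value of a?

gcd(1854, 810) = 18.
18 divides 1206, so solutions exist.
By Bézout, 810*(-16) + 1854*(7) = 18.
Scale by 1206/18 = 67: (a₀, b₀) = (-1072, 469).
General solution: a = -1072 + 103t, b = 469 - 45t for integer t.
a ≥ 0: smallest is -1072 mod 103 = 61 (at t = 11), with b = -26.

61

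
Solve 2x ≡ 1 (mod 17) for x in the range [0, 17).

9

gcd(17, 2):
  17 = 8×2 + 1
  2 = 2×1
so gcd(17, 2) = 1.
Back-substitute for Bézout coefficients:
  1 = 17 - 8×2
  ... = 2×(-8) + 17×(1)
So 2×-8 ≡ 1 (mod 17), and -8 mod 17 = 9.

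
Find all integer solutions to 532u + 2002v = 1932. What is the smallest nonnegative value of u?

109

gcd(2002, 532):
  2002 = 3·532 + 406
  532 = 1·406 + 126
  406 = 3·126 + 28
  126 = 4·28 + 14
  28 = 2·14
so gcd(2002, 532) = 14.
14 divides 1932, so solutions exist.
Back-substitute for Bézout coefficients:
  14 = 126 - 4·28
  ... = 532·(64) + 2002·(-17)
Scale by 1932/14 = 138: (u₀, v₀) = (8832, -2346).
General solution: u = 8832 + 143t, v = -2346 - 38t for integer t.
u ≥ 0: smallest is 8832 mod 143 = 109 (at t = -61), with v = -28.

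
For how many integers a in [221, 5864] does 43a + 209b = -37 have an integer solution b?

27

gcd(209, 43):
  209 = 4*43 + 37
  43 = 1*37 + 6
  37 = 6*6 + 1
  6 = 6*1
so gcd(209, 43) = 1.
Back-substitute for Bézout coefficients:
  1 = 37 - 6*6
  ... = 43*(-34) + 209*(7)
Scale by -37: particular solution (1258, -259); reduce a mod 209: (4, -1).
General solution: a = 4 + 209t, b = -1 - 43t for integer t.
221 ≤ 4 + 209t ≤ 5864 gives t ∈ [2, 28], which is 27 values.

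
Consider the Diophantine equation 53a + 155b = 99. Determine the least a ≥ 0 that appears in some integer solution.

gcd(155, 53):
  155 = 2*53 + 49
  53 = 1*49 + 4
  49 = 12*4 + 1
  4 = 4*1
so gcd(155, 53) = 1.
1 divides 99, so solutions exist.
Back-substitute for Bézout coefficients:
  1 = 49 - 12*4
  ... = 53*(-38) + 155*(13)
Scale by 99/1 = 99: (a₀, b₀) = (-3762, 1287).
General solution: a = -3762 + 155t, b = 1287 - 53t for integer t.
a ≥ 0: smallest is -3762 mod 155 = 113 (at t = 25), with b = -38.

113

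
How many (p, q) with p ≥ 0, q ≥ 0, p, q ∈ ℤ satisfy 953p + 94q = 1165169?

13

gcd(953, 94) = 1.
By Bézout, 953*(29) + 94*(-294) = 1.
One solution: (3, 12365).
General: p = 3 + 94t, q = 12365 - 953t.
p ≥ 0 ⇒ t ≥ 0; q ≥ 0 ⇒ t ≤ 12. So t ∈ [0, 12]: 13 solutions.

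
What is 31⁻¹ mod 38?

gcd(38, 31):
  38 = 1×31 + 7
  31 = 4×7 + 3
  7 = 2×3 + 1
  3 = 3×1
so gcd(38, 31) = 1.
Back-substitute for Bézout coefficients:
  1 = 7 - 2×3
  ... = 31×(-11) + 38×(9)
So 31×-11 ≡ 1 (mod 38), and -11 mod 38 = 27.

27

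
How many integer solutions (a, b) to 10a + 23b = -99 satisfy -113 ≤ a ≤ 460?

25

gcd(23, 10) = 1  (23 = 2*10 + 3, 10 = 3*3 + 1, 3 = 3*1).
Back-substituting, 10*(7) + 23*(-3) = 1.
Scale by -99: particular solution (-693, 297); reduce a mod 23: (20, -13).
General solution: a = 20 + 23t, b = -13 - 10t for integer t.
-113 ≤ 20 + 23t ≤ 460 gives t ∈ [-5, 19], which is 25 values.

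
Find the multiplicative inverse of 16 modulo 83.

gcd(83, 16) = 1.
By Bézout, 16·(26) + 83·(-5) = 1.
So 16·26 ≡ 1 (mod 83), and 26 mod 83 = 26.

26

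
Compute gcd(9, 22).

gcd(22, 9):
  22 = 2×9 + 4
  9 = 2×4 + 1
  4 = 4×1
so gcd(22, 9) = 1.

1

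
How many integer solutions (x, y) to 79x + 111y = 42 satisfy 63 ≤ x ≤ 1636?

15

gcd(111, 79) = 1.
By Bézout, 79*(52) + 111*(-37) = 1.
Particular solution: (75, -53).
General solution: x = 75 + 111t, y = -53 - 79t for integer t.
63 ≤ 75 + 111t ≤ 1636 gives t ∈ [0, 14], which is 15 values.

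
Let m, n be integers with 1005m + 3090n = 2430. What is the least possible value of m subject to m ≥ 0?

gcd(3090, 1005):
  3090 = 3·1005 + 75
  1005 = 13·75 + 30
  75 = 2·30 + 15
  30 = 2·15
so gcd(3090, 1005) = 15.
15 divides 2430, so solutions exist.
Back-substitute for Bézout coefficients:
  15 = 75 - 2·30
  ... = 1005·(-83) + 3090·(27)
Scale by 2430/15 = 162: (m₀, n₀) = (-13446, 4374).
General solution: m = -13446 + 206t, n = 4374 - 67t for integer t.
m ≥ 0: smallest is -13446 mod 206 = 150 (at t = 66), with n = -48.

150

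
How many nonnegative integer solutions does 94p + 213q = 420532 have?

gcd(213, 94) = 1.
By Bézout, 94·(34) + 213·(-15) = 1.
One solution: (37, 1958).
General: p = 37 + 213t, q = 1958 - 94t.
p ≥ 0 ⇒ t ≥ 0; q ≥ 0 ⇒ t ≤ 20. So t ∈ [0, 20]: 21 solutions.

21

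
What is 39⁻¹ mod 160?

gcd(160, 39) = 1.
By Bézout, 39·(-41) + 160·(10) = 1.
So 39·-41 ≡ 1 (mod 160), and -41 mod 160 = 119.

119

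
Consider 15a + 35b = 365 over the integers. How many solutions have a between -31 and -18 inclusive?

gcd(35, 15) = 5  (35 = 2*15 + 5, 15 = 3*5).
Back-substituting, 15*(-2) + 35*(1) = 5.
Scale by 73: particular solution (-146, 73); reduce a mod 7: (1, 10).
General solution: a = 1 + 7t, b = 10 - 3t for integer t.
-31 ≤ 1 + 7t ≤ -18 gives t ∈ [-4, -3], which is 2 values.

2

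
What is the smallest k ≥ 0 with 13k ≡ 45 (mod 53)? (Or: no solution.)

gcd(53, 13) = 1  (53 = 4×13 + 1, 13 = 13×1).
1 divides 45, so solutions exist.
Back-substituting, 13×(-4) + 53×(1) = 1.
So 13×(-4) ≡ 1 (mod 53); multiply by 45: k ≡ -180 (mod 53).
Smallest nonnegative: k = -180 mod 53 = 32.

32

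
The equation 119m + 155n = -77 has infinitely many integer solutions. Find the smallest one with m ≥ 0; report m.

127

gcd(155, 119):
  155 = 1*119 + 36
  119 = 3*36 + 11
  36 = 3*11 + 3
  11 = 3*3 + 2
  3 = 1*2 + 1
  2 = 2*1
so gcd(155, 119) = 1.
1 divides -77, so solutions exist.
Back-substitute for Bézout coefficients:
  1 = 3 - 1*2
  ... = 119*(-56) + 155*(43)
Scale by -77/1 = -77: (m₀, n₀) = (4312, -3311).
General solution: m = 4312 + 155t, n = -3311 - 119t for integer t.
m ≥ 0: smallest is 4312 mod 155 = 127 (at t = -27), with n = -98.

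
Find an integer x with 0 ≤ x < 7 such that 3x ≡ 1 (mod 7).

5

gcd(7, 3) = 1.
By Bézout, 3*(-2) + 7*(1) = 1.
So 3*-2 ≡ 1 (mod 7), and -2 mod 7 = 5.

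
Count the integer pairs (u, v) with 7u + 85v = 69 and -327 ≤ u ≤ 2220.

gcd(85, 7) = 1  (85 = 12×7 + 1, 7 = 7×1).
Back-substituting, 7×(-12) + 85×(1) = 1.
Scale by 69: particular solution (-828, 69); reduce u mod 85: (22, -1).
General solution: u = 22 + 85t, v = -1 - 7t for integer t.
-327 ≤ 22 + 85t ≤ 2220 gives t ∈ [-4, 25], which is 30 values.

30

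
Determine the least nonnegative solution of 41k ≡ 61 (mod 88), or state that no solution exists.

53

gcd(88, 41):
  88 = 2·41 + 6
  41 = 6·6 + 5
  6 = 1·5 + 1
  5 = 5·1
so gcd(88, 41) = 1.
1 divides 61, so solutions exist.
Back-substitute for Bézout coefficients:
  1 = 6 - 1·5
  ... = 41·(-15) + 88·(7)
So 41·(-15) ≡ 1 (mod 88); multiply by 61: k ≡ -915 (mod 88).
Smallest nonnegative: k = -915 mod 88 = 53.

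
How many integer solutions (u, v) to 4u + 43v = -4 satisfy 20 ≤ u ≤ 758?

gcd(43, 4) = 1.
By Bézout, 4×(11) + 43×(-1) = 1.
Particular solution: (42, -4).
General solution: u = 42 + 43t, v = -4 - 4t for integer t.
20 ≤ 42 + 43t ≤ 758 gives t ∈ [0, 16], which is 17 values.

17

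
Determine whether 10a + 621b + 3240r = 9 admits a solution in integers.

gcd(621, 10) = 1  (621 = 62×10 + 1, 10 = 10×1).
gcd(1, 3240) = 1.
1 divides 9, so integer solutions exist.

yes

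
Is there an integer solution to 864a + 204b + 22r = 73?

no

gcd(864, 204) = 12  (864 = 4×204 + 48, 204 = 4×48 + 12, 48 = 4×12).
gcd(12, 22) = 2.
2 does not divide 73 (remainder 1), so no integer solutions.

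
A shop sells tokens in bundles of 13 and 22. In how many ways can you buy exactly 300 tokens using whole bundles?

Need nonnegative integers with 13j + 22k = 300.
gcd(13, 22) = 1, and 13·(-5) + 22·(3) = 1.
So (j₀, k₀) = (-1500, 900); general j = -1500 + 22t, k = 900 - 13t.
j ≥ 0 ⇒ t ≥ 69; k ≥ 0 ⇒ t ≤ 69. That's 1 value of t.

1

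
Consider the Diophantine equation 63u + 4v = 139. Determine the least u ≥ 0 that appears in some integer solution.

gcd(63, 4) = 1  (63 = 15·4 + 3, 4 = 1·3 + 1, 3 = 3·1).
1 divides 139, so solutions exist.
Back-substituting, 63·(-1) + 4·(16) = 1.
Scale by 139/1 = 139: (u₀, v₀) = (-139, 2224).
General solution: u = -139 + 4t, v = 2224 - 63t for integer t.
u ≥ 0: smallest is -139 mod 4 = 1 (at t = 35), with v = 19.

1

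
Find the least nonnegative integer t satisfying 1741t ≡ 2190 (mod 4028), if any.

1674

gcd(4028, 1741):
  4028 = 2×1741 + 546
  1741 = 3×546 + 103
  546 = 5×103 + 31
  103 = 3×31 + 10
  31 = 3×10 + 1
  10 = 10×1
so gcd(4028, 1741) = 1.
1 divides 2190, so solutions exist.
Back-substitute for Bézout coefficients:
  1 = 31 - 3×10
  ... = 1741×(-391) + 4028×(169)
So 1741×(-391) ≡ 1 (mod 4028); multiply by 2190: t ≡ -856290 (mod 4028).
Smallest nonnegative: t = -856290 mod 4028 = 1674.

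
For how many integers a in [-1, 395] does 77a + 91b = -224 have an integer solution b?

31

gcd(91, 77):
  91 = 1·77 + 14
  77 = 5·14 + 7
  14 = 2·7
so gcd(91, 77) = 7.
Back-substitute for Bézout coefficients:
  7 = 77 - 5·14
  ... = 77·(6) + 91·(-5)
Scale by -32: particular solution (-192, 160); reduce a mod 13: (3, -5).
General solution: a = 3 + 13t, b = -5 - 11t for integer t.
-1 ≤ 3 + 13t ≤ 395 gives t ∈ [0, 30], which is 31 values.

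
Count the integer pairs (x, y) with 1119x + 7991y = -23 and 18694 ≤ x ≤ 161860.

18

gcd(7991, 1119) = 1  (7991 = 7×1119 + 158, 1119 = 7×158 + 13, 158 = 12×13 + 2, 13 = 6×2 + 1, 2 = 2×1).
Back-substituting, 1119×(3692) + 7991×(-517) = 1.
Scale by -23: particular solution (-84916, 11891); reduce x mod 7991: (2985, -418).
General solution: x = 2985 + 7991t, y = -418 - 1119t for integer t.
18694 ≤ 2985 + 7991t ≤ 161860 gives t ∈ [2, 19], which is 18 values.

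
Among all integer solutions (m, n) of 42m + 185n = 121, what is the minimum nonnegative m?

gcd(185, 42) = 1  (185 = 4·42 + 17, 42 = 2·17 + 8, 17 = 2·8 + 1, 8 = 8·1).
1 divides 121, so solutions exist.
Back-substituting, 42·(-22) + 185·(5) = 1.
Scale by 121/1 = 121: (m₀, n₀) = (-2662, 605).
General solution: m = -2662 + 185t, n = 605 - 42t for integer t.
m ≥ 0: smallest is -2662 mod 185 = 113 (at t = 15), with n = -25.

113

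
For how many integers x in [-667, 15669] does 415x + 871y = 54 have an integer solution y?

gcd(871, 415) = 1.
By Bézout, 415×(-170) + 871×(81) = 1.
Particular solution: (401, -191).
General solution: x = 401 + 871t, y = -191 - 415t for integer t.
-667 ≤ 401 + 871t ≤ 15669 gives t ∈ [-1, 17], which is 19 values.

19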